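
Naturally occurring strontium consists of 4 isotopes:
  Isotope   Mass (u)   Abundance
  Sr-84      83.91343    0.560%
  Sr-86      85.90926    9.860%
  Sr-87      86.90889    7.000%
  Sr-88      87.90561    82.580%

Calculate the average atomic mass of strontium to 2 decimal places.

Ar = Σ fᵢ·mᵢ = 0.00560 × 83.91343 + 0.09860 × 85.90926 + 0.07000 × 86.90889 + 0.82580 × 87.90561
= 0.469915 + 8.470653 + 6.083622 + 72.592453 = 87.616643 u

87.62 u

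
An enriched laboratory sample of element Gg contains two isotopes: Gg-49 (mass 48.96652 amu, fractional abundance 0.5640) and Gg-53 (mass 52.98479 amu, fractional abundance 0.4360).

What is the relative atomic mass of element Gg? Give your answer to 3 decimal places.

50.718 amu

Average mass = Σ (abundance × isotope mass) = 0.5640 × 48.96652 + 0.4360 × 52.98479
= 27.617117 + 23.101368 = 50.718485 amu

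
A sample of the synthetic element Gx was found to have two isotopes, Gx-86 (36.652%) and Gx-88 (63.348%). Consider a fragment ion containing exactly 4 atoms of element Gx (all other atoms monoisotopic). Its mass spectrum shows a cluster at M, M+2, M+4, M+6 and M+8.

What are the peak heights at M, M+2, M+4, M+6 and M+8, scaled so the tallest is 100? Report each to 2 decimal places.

4.84 : 33.48 : 86.79 : 100.00 : 43.21

Expanding (0.36652 + 0.63348)^4:
P(M) = 0.36652^4 = 0.018046
P(M+2) = 4 × 0.36652^3 × 0.63348^1 = 0.124763
P(M+4) = 6 × 0.36652^2 × 0.63348^2 = 0.323454
P(M+6) = 4 × 0.36652^1 × 0.63348^3 = 0.372697
P(M+8) = 0.63348^4 = 0.161039
The M+6 peak is largest (0.372697); scaling to 100 gives 4.84 : 33.48 : 86.79 : 100.00 : 43.21.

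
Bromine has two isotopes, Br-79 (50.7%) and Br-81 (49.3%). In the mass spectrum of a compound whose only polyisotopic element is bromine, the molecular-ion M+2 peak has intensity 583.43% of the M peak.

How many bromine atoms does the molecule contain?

The M+2/M ratio from n Br atoms is n · q/p = n · 0.493/0.507.
n = 5.8343 × 0.507/0.493 = 6.00 ≈ 6

6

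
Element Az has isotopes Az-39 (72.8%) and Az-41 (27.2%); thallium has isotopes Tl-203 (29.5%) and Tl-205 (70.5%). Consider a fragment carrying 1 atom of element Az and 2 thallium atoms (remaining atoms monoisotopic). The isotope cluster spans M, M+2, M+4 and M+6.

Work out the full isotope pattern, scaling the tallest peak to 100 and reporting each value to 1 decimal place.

Element Az pattern (n=1): 0.7280 : 0.2720
Thallium pattern (n=2): 0.087025 : 0.41595 : 0.497025
Convolve the two distributions (both contribute in 2-u steps):
  M: 0.7280×0.087025 = 0.063354
  M+2: 0.7280×0.41595 + 0.2720×0.087025 = 0.326482
  M+4: 0.7280×0.497025 + 0.2720×0.41595 = 0.474973
  M+6: 0.2720×0.497025 = 0.135191
Scale to base peak (0.474973) = 100: 13.3 : 68.7 : 100.0 : 28.5

13.3 : 68.7 : 100.0 : 28.5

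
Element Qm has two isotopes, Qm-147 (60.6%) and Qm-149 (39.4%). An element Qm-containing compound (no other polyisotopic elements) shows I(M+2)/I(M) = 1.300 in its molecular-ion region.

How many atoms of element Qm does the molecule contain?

2

For n independent Qm atoms, I(M+2)/I(M) = n · (abundance Qm-149) / (abundance Qm-147) = n · 0.394/0.606.
n = 1.300 × 0.606/0.394 = 2.00 ≈ 2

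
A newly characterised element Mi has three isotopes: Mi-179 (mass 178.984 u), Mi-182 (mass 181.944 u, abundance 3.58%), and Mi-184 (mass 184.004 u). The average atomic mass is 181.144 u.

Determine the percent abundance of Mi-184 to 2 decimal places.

40.92%

Let x and y be the fractions of Mi-179 and Mi-184. Then x + y = 1 − 0.0358 = 0.9642 and 178.984x + 184.004y = 181.144 − 0.0358×181.944 = 174.6304048.
Substituting: 178.984x + 184.004(0.9642 − x) = 174.6304048
(178.984 − 184.004)x = -2.786252  ⇒  x = 0.55503, y = 0.40917
Mi-179: 55.50%, Mi-184: 40.92%.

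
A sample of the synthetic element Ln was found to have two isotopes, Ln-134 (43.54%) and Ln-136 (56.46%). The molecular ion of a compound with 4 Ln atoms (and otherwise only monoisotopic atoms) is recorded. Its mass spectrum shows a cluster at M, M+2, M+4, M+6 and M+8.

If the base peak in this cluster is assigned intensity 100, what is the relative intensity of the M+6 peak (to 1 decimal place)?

(0.4354 + 0.5646)^4 gives M 0.0359, M+2 0.1864, M+4 0.3626, M+6 0.3135, M+8 0.1016; the largest is M+4.
P(M+4) = C(4,2) × 0.4354^2 × 0.5646^2 = 6 × 0.18957316 × 0.31877316 = 0.362585 (base)
P(M+6) = C(4,3) × 0.4354^1 × 0.5646^3 = 4 × 0.4354 × 0.17997933 = 0.313452
Relative intensity = 0.313452 / 0.362585 × 100 = 86.4

86.4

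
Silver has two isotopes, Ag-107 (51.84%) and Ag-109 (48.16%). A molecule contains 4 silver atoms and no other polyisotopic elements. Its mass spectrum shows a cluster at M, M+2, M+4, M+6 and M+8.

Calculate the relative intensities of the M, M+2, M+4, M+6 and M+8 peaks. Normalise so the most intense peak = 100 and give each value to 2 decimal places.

The 4 Ag atoms are independent, so intensities follow the terms of (0.5184 + 0.4816)^4.
P(M) = 0.5184^4 = 0.072220
P(M+2) = 4 × 0.5184^3 × 0.4816^1 = 0.268375
P(M+4) = 6 × 0.5184^2 × 0.4816^2 = 0.373985
P(M+6) = 4 × 0.5184^1 × 0.4816^3 = 0.231624
P(M+8) = 0.4816^4 = 0.053795
The M+4 peak is largest (0.373985); scaling to 100 gives 19.31 : 71.76 : 100.00 : 61.93 : 14.38.

19.31 : 71.76 : 100.00 : 61.93 : 14.38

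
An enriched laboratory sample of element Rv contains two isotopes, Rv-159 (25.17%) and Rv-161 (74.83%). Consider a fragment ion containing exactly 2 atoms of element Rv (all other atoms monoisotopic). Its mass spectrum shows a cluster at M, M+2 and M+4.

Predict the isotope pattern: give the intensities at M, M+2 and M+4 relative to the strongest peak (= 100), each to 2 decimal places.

11.31 : 67.27 : 100.00

Expanding (0.2517 + 0.7483)^2:
P(M) = 0.2517^2 = 0.063353
P(M+2) = 2 × 0.2517^1 × 0.7483^1 = 0.376694
P(M+4) = 0.7483^2 = 0.559953
The M+4 peak is largest (0.559953); scaling to 100 gives 11.31 : 67.27 : 100.00.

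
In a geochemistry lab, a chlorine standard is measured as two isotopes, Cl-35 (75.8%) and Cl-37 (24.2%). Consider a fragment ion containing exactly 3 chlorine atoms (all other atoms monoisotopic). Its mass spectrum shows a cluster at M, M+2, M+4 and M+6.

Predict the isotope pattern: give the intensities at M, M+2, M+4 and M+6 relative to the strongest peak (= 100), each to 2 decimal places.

Each Cl atom is independently Cl-35 (p = 0.758) or Cl-37 (q = 0.242); the cluster is the binomial expansion (p + q)^3.
P(M) = 0.758^3 = 0.435520
P(M+2) = 3 × 0.758^2 × 0.242^1 = 0.417133
P(M+4) = 3 × 0.758^1 × 0.242^2 = 0.133175
P(M+6) = 0.242^3 = 0.014172
The M peak is largest (0.435520); scaling to 100 gives 100.00 : 95.78 : 30.58 : 3.25.

100.00 : 95.78 : 30.58 : 3.25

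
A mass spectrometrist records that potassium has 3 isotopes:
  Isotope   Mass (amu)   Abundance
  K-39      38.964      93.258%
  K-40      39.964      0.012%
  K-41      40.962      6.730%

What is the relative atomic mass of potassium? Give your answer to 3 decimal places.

The abundance-weighted mean is 0.93258 × 38.964 + 0.00012 × 39.964 + 0.06730 × 40.962
= 36.3370 + 0.0048 + 2.7567 = 39.0985 amu

39.099 amu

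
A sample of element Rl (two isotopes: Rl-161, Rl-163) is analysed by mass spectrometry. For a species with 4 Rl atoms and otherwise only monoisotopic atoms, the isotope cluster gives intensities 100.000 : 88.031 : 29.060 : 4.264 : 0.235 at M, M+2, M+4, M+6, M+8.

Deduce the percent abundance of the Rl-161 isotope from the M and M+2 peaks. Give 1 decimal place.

82.0%

If p is the fraction of Rl that is Rl-161, then I(M+2)/I(M) = [C(4,1)·p^3·(1−p)] / p^4 = 4·(1−p)/p = 88.031/100.000 = 0.8803
(1−p)/p = 0.8803/4 = 0.2201  ⇒  p = 1/(1 + 0.2201) = 0.8196
Rl-161: 82.0%, Rl-163: 18.0%.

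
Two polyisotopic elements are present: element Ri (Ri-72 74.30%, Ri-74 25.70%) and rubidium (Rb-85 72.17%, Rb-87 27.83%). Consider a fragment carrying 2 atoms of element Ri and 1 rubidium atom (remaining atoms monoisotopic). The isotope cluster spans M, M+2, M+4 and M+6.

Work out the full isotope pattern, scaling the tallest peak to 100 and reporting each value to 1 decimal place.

Element Ri pattern (n=2): 0.552049 : 0.381902 : 0.066049
Rubidium pattern (n=1): 0.7217 : 0.2783
Convolve the two distributions (both contribute in 2-u steps):
  M: 0.552049×0.7217 = 0.398414
  M+2: 0.552049×0.2783 + 0.381902×0.7217 = 0.429254
  M+4: 0.381902×0.2783 + 0.066049×0.7217 = 0.153951
  M+6: 0.066049×0.2783 = 0.018381
Scale to base peak (0.429254) = 100: 92.8 : 100.0 : 35.9 : 4.3

92.8 : 100.0 : 35.9 : 4.3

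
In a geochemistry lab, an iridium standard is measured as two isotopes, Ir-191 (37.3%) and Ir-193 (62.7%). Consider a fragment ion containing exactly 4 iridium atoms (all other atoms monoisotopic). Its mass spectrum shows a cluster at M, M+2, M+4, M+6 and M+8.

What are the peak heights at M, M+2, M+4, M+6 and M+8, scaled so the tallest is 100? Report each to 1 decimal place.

5.3 : 35.4 : 89.2 : 100.0 : 42.0

Expanding (0.373 + 0.627)^4:
P(M) = 0.373^4 = 0.019357
P(M+2) = 4 × 0.373^3 × 0.627^1 = 0.130153
P(M+4) = 6 × 0.373^2 × 0.627^2 = 0.328174
P(M+6) = 4 × 0.373^1 × 0.627^3 = 0.367766
P(M+8) = 0.627^4 = 0.154550
The M+6 peak is largest (0.367766); scaling to 100 gives 5.3 : 35.4 : 89.2 : 100.0 : 42.0.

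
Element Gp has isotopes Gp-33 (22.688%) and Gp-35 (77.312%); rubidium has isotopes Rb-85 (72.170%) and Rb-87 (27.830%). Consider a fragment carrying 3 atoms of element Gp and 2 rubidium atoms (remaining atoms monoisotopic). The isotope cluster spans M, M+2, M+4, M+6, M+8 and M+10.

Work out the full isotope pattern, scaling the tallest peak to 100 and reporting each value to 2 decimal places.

1.47 : 16.18 : 63.08 : 100.00 : 52.53 : 8.66

Element Gp pattern (n=3): 0.01167854 : 0.11938798 : 0.40682842 : 0.46210506
Rubidium pattern (n=2): 0.52085089 : 0.40169822 : 0.07745089
Convolve the two distributions (both contribute in 2-u steps):
  M: 0.01167854×0.52085089 = 0.006083
  M+2: 0.01167854×0.40169822 + 0.11938798×0.52085089 = 0.066875
  M+4: 0.01167854×0.07745089 + 0.11938798×0.40169822 + 0.40682842×0.52085089 = 0.260759
  M+6: 0.11938798×0.07745089 + 0.40682842×0.40169822 + 0.46210506×0.52085089 = 0.413357
  M+8: 0.40682842×0.07745089 + 0.46210506×0.40169822 = 0.217136
  M+10: 0.46210506×0.07745089 = 0.035790
Scale to base peak (0.413357) = 100: 1.47 : 16.18 : 63.08 : 100.00 : 52.53 : 8.66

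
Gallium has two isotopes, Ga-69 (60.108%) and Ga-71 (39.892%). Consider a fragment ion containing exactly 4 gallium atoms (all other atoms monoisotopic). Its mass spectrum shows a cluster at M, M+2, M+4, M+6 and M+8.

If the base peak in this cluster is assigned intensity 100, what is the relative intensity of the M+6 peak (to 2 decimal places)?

Term probabilities: M 0.1305, M+2 0.3465, M+4 0.3450, M+6 0.1526, M+8 0.0253. Base peak = M+2.
P(M+2) = C(4,1) × 0.60108^3 × 0.39892^1 = 4 × 0.2171685 × 0.39892 = 0.346531 (base)
P(M+6) = C(4,3) × 0.60108^1 × 0.39892^3 = 4 × 0.60108 × 0.063483 = 0.152633
Relative intensity = 0.152633 / 0.346531 × 100 = 44.05

44.05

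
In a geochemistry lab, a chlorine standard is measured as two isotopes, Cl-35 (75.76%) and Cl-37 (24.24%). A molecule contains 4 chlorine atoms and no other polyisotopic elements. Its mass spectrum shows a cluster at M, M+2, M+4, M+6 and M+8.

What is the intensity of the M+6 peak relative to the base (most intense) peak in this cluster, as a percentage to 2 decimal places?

(0.7576 + 0.2424)^4 gives M 0.3294, M+2 0.4216, M+4 0.2023, M+6 0.0432, M+8 0.0035; the largest is M+2.
P(M+2) = C(4,1) × 0.7576^3 × 0.2424^1 = 4 × 0.4348304 × 0.2424 = 0.421612 (base)
P(M+6) = C(4,3) × 0.7576^1 × 0.2424^3 = 4 × 0.7576 × 0.01424288 = 0.043162
Relative intensity = 0.043162 / 0.421612 × 100 = 10.24

10.24%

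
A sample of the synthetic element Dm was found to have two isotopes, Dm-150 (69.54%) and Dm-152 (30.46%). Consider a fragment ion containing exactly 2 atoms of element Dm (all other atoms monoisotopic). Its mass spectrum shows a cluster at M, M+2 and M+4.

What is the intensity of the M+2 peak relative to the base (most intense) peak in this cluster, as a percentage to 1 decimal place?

(0.6954 + 0.3046)^2 gives M 0.4836, M+2 0.4236, M+4 0.0928; the largest is M.
P(M) = C(2,0) × 0.6954^2 × 0.3046^0 = 1 × 0.48358116 × 1.0000 = 0.483581 (base)
P(M+2) = C(2,1) × 0.6954^1 × 0.3046^1 = 2 × 0.6954 × 0.3046 = 0.423638
Relative intensity = 0.423638 / 0.483581 × 100 = 87.6

87.6%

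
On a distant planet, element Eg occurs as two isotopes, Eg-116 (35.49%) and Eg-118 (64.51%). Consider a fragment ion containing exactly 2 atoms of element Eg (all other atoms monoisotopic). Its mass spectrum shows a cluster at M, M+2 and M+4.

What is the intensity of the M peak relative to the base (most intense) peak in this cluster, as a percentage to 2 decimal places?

27.51%

Binomial terms of (0.3549 + 0.6451)^2: M 0.1260, M+2 0.4579, M+4 0.4162 → M+2 is the base peak.
P(M+2) = C(2,1) × 0.3549^1 × 0.6451^1 = 2 × 0.3549 × 0.6451 = 0.457892 (base)
P(M) = C(2,0) × 0.3549^2 × 0.6451^0 = 1 × 0.12595401 × 1.0000 = 0.125954
Relative intensity = 0.125954 / 0.457892 × 100 = 27.51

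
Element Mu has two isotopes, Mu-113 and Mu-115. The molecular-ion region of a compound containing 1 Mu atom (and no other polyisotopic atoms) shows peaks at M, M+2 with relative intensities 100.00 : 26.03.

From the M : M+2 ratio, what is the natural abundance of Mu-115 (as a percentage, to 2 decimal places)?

20.65%

Write p for the Mu-113 fraction. I(M+2)/I(M) = [C(1,1)·p^0·(1−p)] / p^1 = 1·(1−p)/p = 26.03/100.00 = 0.2603
(1−p)/p = 0.2603/1 = 0.2603  ⇒  p = 1/(1 + 0.2603) = 0.7935
Mu-113: 79.35%, Mu-115: 20.65%.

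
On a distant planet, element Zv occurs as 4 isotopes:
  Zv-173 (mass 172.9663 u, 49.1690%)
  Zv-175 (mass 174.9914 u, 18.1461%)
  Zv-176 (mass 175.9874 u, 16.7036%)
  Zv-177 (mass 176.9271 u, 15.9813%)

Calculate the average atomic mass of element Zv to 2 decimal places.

174.47 u

The abundance-weighted mean is 0.491690 × 172.9663 + 0.181461 × 174.9914 + 0.167036 × 175.9874 + 0.159813 × 176.9271
= 85.04580 + 31.75411 + 29.39623 + 28.27525 = 174.47139 u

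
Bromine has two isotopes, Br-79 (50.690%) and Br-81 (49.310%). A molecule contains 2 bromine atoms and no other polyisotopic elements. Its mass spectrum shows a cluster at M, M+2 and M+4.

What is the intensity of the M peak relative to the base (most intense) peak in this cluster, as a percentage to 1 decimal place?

51.4%

Term probabilities: M 0.2569, M+2 0.4999, M+4 0.2431. Base peak = M+2.
P(M+2) = C(2,1) × 0.50690^1 × 0.49310^1 = 2 × 0.5069 × 0.4931 = 0.499905 (base)
P(M) = C(2,0) × 0.50690^2 × 0.49310^0 = 1 × 0.25694761 × 1.0000 = 0.256948
Relative intensity = 0.256948 / 0.499905 × 100 = 51.4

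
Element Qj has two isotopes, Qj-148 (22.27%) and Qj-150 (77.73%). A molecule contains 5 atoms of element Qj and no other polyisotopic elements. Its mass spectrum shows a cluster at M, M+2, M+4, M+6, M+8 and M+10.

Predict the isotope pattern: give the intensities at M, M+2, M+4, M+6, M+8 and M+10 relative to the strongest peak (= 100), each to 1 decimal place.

0.1 : 2.4 : 16.4 : 57.3 : 100.0 : 69.8

Expanding (0.2227 + 0.7773)^5:
P(M) = 0.2227^5 = 0.000548
P(M+2) = 5 × 0.2227^4 × 0.7773^1 = 0.009560
P(M+4) = 10 × 0.2227^3 × 0.7773^2 = 0.066733
P(M+6) = 10 × 0.2227^2 × 0.7773^3 = 0.232920
P(M+8) = 5 × 0.2227^1 × 0.7773^4 = 0.406485
P(M+10) = 0.7773^5 = 0.283755
The M+8 peak is largest (0.406485); scaling to 100 gives 0.1 : 2.4 : 16.4 : 57.3 : 100.0 : 69.8.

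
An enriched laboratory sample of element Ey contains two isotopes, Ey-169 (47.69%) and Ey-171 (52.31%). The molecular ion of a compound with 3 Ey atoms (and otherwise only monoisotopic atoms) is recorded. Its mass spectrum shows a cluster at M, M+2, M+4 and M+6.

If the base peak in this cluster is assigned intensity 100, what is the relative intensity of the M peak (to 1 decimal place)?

27.7

(0.4769 + 0.5231)^3 gives M 0.1085, M+2 0.3569, M+4 0.3915, M+6 0.1431; the largest is M+4.
P(M+4) = C(3,2) × 0.4769^1 × 0.5231^2 = 3 × 0.4769 × 0.27363361 = 0.391488 (base)
P(M) = C(3,0) × 0.4769^3 × 0.5231^0 = 1 × 0.10846309 × 1.0000 = 0.108463
Relative intensity = 0.108463 / 0.391488 × 100 = 27.7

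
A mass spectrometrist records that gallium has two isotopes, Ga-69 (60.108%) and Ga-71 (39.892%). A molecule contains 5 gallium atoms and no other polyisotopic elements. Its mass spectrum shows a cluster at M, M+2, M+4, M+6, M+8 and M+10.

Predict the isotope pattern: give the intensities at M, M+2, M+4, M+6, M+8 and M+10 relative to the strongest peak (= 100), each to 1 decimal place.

The 5 Ga atoms are independent, so intensities follow the terms of (0.60108 + 0.39892)^5.
P(M) = 0.60108^5 = 0.078462
P(M+2) = 5 × 0.60108^4 × 0.39892^1 = 0.260366
P(M+4) = 10 × 0.60108^3 × 0.39892^2 = 0.345596
P(M+6) = 10 × 0.60108^2 × 0.39892^3 = 0.229362
P(M+8) = 5 × 0.60108^1 × 0.39892^4 = 0.076111
P(M+10) = 0.39892^5 = 0.010103
The M+4 peak is largest (0.345596); scaling to 100 gives 22.7 : 75.3 : 100.0 : 66.4 : 22.0 : 2.9.

22.7 : 75.3 : 100.0 : 66.4 : 22.0 : 2.9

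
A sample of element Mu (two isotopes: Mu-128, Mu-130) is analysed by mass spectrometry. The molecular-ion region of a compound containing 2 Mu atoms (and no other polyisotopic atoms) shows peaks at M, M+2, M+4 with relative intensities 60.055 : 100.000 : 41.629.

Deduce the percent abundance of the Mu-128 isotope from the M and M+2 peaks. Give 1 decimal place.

Write p for the Mu-128 fraction. I(M+2)/I(M) = [C(2,1)·p^1·(1−p)] / p^2 = 2·(1−p)/p = 100.000/60.055 = 1.6651
(1−p)/p = 1.6651/2 = 0.8326  ⇒  p = 1/(1 + 0.8326) = 0.5457
Mu-128: 54.6%, Mu-130: 45.4%.

54.6%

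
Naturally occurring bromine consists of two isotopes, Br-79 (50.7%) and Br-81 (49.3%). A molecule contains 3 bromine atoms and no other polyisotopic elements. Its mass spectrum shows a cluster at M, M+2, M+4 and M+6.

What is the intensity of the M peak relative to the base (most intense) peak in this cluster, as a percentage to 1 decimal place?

34.3%

(0.507 + 0.493)^3 gives M 0.1303, M+2 0.3802, M+4 0.3697, M+6 0.1198; the largest is M+2.
P(M+2) = C(3,1) × 0.507^2 × 0.493^1 = 3 × 0.257049 × 0.4930 = 0.380175 (base)
P(M) = C(3,0) × 0.507^3 × 0.493^0 = 1 × 0.13032384 × 1.0000 = 0.130324
Relative intensity = 0.130324 / 0.380175 × 100 = 34.3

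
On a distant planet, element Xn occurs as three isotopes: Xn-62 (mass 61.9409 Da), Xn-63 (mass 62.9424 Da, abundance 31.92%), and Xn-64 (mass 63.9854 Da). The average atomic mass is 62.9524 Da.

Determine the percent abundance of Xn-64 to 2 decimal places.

The remaining 68.08% is split between Xn-62 (fraction x) and Xn-64 (fraction 0.6808 − x).
Substituting: 61.9409x + 63.9854(0.6808 − x) = 42.86118592
(61.9409 − 63.9854)x = -0.7000744  ⇒  x = 0.34242, y = 0.33838
Xn-62: 34.24%, Xn-64: 33.84%.

33.84%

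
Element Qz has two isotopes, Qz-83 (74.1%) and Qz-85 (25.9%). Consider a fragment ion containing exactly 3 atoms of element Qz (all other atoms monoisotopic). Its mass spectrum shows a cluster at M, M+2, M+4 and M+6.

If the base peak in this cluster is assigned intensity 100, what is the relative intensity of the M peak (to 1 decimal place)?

95.4

(0.741 + 0.259)^3 gives M 0.4069, M+2 0.4266, M+4 0.1491, M+6 0.0174; the largest is M+2.
P(M+2) = C(3,1) × 0.741^2 × 0.259^1 = 3 × 0.549081 × 0.2590 = 0.426636 (base)
P(M) = C(3,0) × 0.741^3 × 0.259^0 = 1 × 0.40686902 × 1.0000 = 0.406869
Relative intensity = 0.406869 / 0.426636 × 100 = 95.4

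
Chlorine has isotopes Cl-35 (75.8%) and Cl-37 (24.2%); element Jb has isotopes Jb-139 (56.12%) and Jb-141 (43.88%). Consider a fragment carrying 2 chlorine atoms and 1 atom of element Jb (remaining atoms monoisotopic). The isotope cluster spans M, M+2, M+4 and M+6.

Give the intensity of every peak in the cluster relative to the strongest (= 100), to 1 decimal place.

70.4 : 100.0 : 42.3 : 5.6

Chlorine pattern (n=2): 0.574564 : 0.366872 : 0.058564
Element Jb pattern (n=1): 0.5612 : 0.4388
Convolve the two distributions (both contribute in 2-u steps):
  M: 0.574564×0.5612 = 0.322445
  M+2: 0.574564×0.4388 + 0.366872×0.5612 = 0.458007
  M+4: 0.366872×0.4388 + 0.058564×0.5612 = 0.193850
  M+6: 0.058564×0.4388 = 0.025698
Scale to base peak (0.458007) = 100: 70.4 : 100.0 : 42.3 : 5.6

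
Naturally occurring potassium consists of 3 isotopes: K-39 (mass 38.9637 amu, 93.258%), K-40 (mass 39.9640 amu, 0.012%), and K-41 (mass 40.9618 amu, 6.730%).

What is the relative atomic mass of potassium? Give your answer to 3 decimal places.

39.098 amu

Ar = Σ fᵢ·mᵢ = 0.93258 × 38.9637 + 0.00012 × 39.9640 + 0.06730 × 40.9618
= 36.33677 + 0.00480 + 2.75673 = 39.09830 amu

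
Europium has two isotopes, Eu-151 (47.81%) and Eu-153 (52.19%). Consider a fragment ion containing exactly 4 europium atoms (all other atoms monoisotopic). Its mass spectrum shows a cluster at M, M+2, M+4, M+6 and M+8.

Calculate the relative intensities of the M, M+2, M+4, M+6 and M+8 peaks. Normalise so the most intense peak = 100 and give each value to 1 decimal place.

Each Eu atom is independently Eu-151 (p = 0.4781) or Eu-153 (q = 0.5219); the cluster is the binomial expansion (p + q)^4.
P(M) = 0.4781^4 = 0.052249
P(M+2) = 4 × 0.4781^3 × 0.5219^1 = 0.228141
P(M+4) = 6 × 0.4781^2 × 0.5219^2 = 0.373563
P(M+6) = 4 × 0.4781^1 × 0.5219^3 = 0.271857
P(M+8) = 0.5219^4 = 0.074191
The M+4 peak is largest (0.373563); scaling to 100 gives 14.0 : 61.1 : 100.0 : 72.8 : 19.9.

14.0 : 61.1 : 100.0 : 72.8 : 19.9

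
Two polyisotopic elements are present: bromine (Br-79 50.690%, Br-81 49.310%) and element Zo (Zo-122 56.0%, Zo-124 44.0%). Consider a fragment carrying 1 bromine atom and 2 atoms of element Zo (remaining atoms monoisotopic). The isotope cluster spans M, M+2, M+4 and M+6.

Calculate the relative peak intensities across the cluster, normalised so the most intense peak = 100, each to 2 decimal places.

Bromine pattern (n=1): 0.5069 : 0.4931
Element Zo pattern (n=2): 0.3136 : 0.4928 : 0.1936
Convolve the two distributions (both contribute in 2-u steps):
  M: 0.5069×0.3136 = 0.158964
  M+2: 0.5069×0.4928 + 0.4931×0.3136 = 0.404436
  M+4: 0.5069×0.1936 + 0.4931×0.4928 = 0.341136
  M+6: 0.4931×0.1936 = 0.095464
Scale to base peak (0.404436) = 100: 39.31 : 100.00 : 84.35 : 23.60

39.31 : 100.00 : 84.35 : 23.60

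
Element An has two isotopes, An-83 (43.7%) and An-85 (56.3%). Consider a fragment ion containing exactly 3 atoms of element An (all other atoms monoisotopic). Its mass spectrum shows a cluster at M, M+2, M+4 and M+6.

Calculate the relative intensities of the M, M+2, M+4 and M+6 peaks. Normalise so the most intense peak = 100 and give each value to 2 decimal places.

The 3 An atoms are independent, so intensities follow the terms of (0.437 + 0.563)^3.
P(M) = 0.437^3 = 0.083453
P(M+2) = 3 × 0.437^2 × 0.563^1 = 0.322547
P(M+4) = 3 × 0.437^1 × 0.563^2 = 0.415546
P(M+6) = 0.563^3 = 0.178454
The M+4 peak is largest (0.415546); scaling to 100 gives 20.08 : 77.62 : 100.00 : 42.94.

20.08 : 77.62 : 100.00 : 42.94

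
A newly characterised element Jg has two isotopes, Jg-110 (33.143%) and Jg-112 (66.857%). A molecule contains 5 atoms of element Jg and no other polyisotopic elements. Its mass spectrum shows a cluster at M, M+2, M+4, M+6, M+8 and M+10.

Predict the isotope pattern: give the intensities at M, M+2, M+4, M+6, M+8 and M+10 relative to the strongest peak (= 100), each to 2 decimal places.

The 5 Jg atoms are independent, so intensities follow the terms of (0.33143 + 0.66857)^5.
P(M) = 0.33143^5 = 0.003999
P(M+2) = 5 × 0.33143^4 × 0.66857^1 = 0.040335
P(M+4) = 10 × 0.33143^3 × 0.66857^2 = 0.162731
P(M+6) = 10 × 0.33143^2 × 0.66857^3 = 0.328265
P(M+8) = 5 × 0.33143^1 × 0.66857^4 = 0.331093
P(M+10) = 0.66857^5 = 0.133578
The M+8 peak is largest (0.331093); scaling to 100 gives 1.21 : 12.18 : 49.15 : 99.15 : 100.00 : 40.34.

1.21 : 12.18 : 49.15 : 99.15 : 100.00 : 40.34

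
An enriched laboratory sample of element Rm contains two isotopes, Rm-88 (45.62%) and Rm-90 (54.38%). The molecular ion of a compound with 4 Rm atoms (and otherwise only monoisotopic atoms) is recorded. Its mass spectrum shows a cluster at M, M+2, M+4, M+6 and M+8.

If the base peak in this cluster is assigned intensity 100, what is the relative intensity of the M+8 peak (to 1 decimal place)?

23.7

Binomial terms of (0.4562 + 0.5438)^4: M 0.0433, M+2 0.2065, M+4 0.3693, M+6 0.2934, M+8 0.0874 → M+4 is the base peak.
P(M+4) = C(4,2) × 0.4562^2 × 0.5438^2 = 6 × 0.20811844 × 0.29571844 = 0.369267 (base)
P(M+8) = C(4,4) × 0.4562^0 × 0.5438^4 = 1 × 1.0000 × 0.0874494 = 0.087449
Relative intensity = 0.087449 / 0.369267 × 100 = 23.7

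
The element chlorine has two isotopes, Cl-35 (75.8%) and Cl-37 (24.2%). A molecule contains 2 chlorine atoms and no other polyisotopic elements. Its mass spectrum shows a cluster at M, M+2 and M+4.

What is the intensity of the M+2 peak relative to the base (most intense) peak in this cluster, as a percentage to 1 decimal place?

63.9%

Binomial terms of (0.758 + 0.242)^2: M 0.5746, M+2 0.3669, M+4 0.0586 → M is the base peak.
P(M) = C(2,0) × 0.758^2 × 0.242^0 = 1 × 0.574564 × 1.0000 = 0.574564 (base)
P(M+2) = C(2,1) × 0.758^1 × 0.242^1 = 2 × 0.7580 × 0.2420 = 0.366872
Relative intensity = 0.366872 / 0.574564 × 100 = 63.9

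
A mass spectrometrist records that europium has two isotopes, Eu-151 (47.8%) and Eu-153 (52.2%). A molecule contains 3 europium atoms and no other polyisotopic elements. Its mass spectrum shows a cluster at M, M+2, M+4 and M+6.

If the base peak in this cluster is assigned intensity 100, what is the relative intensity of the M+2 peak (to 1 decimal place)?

Binomial terms of (0.478 + 0.522)^3: M 0.1092, M+2 0.3578, M+4 0.3907, M+6 0.1422 → M+4 is the base peak.
P(M+4) = C(3,2) × 0.478^1 × 0.522^2 = 3 × 0.4780 × 0.272484 = 0.390742 (base)
P(M+2) = C(3,1) × 0.478^2 × 0.522^1 = 3 × 0.228484 × 0.5220 = 0.357806
Relative intensity = 0.357806 / 0.390742 × 100 = 91.6

91.6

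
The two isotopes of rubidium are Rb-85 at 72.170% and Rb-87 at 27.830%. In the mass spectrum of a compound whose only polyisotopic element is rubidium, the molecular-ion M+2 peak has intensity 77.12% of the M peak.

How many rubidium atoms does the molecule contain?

2

For n independent Rb atoms, I(M+2)/I(M) = n · (abundance Rb-87) / (abundance Rb-85) = n · 0.27830/0.72170.
n = 0.7712 × 0.72170/0.27830 = 2.00 ≈ 2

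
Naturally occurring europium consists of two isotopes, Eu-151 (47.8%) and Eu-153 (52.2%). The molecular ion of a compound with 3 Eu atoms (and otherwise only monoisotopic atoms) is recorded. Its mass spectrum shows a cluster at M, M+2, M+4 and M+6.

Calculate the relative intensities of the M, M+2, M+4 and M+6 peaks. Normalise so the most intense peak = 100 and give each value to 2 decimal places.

27.95 : 91.57 : 100.00 : 36.40

Expanding (0.478 + 0.522)^3:
P(M) = 0.478^3 = 0.109215
P(M+2) = 3 × 0.478^2 × 0.522^1 = 0.357806
P(M+4) = 3 × 0.478^1 × 0.522^2 = 0.390742
P(M+6) = 0.522^3 = 0.142237
The M+4 peak is largest (0.390742); scaling to 100 gives 27.95 : 91.57 : 100.00 : 36.40.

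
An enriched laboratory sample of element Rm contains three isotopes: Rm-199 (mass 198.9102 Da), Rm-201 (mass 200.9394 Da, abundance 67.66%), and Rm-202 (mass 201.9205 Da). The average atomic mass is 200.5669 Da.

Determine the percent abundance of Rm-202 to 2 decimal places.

Let x and y be the fractions of Rm-199 and Rm-202. Then x + y = 1 − 0.6766 = 0.3234 and 198.9102x + 201.9205y = 200.5669 − 0.6766×200.9394 = 64.61130196.
Substituting: 198.9102x + 201.9205(0.3234 − x) = 64.61130196
(198.9102 − 201.9205)x = -0.68978774  ⇒  x = 0.22914, y = 0.09426
Rm-199: 22.91%, Rm-202: 9.43%.

9.43%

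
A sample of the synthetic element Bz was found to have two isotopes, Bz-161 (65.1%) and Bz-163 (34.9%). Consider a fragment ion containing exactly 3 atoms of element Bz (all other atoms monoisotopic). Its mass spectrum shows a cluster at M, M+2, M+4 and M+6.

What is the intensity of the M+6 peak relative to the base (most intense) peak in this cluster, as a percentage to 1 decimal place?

Term probabilities: M 0.2759, M+2 0.4437, M+4 0.2379, M+6 0.0425. Base peak = M+2.
P(M+2) = C(3,1) × 0.651^2 × 0.349^1 = 3 × 0.423801 × 0.3490 = 0.443720 (base)
P(M+6) = C(3,3) × 0.651^0 × 0.349^3 = 1 × 1.0000 × 0.04250855 = 0.042509
Relative intensity = 0.042509 / 0.443720 × 100 = 9.6

9.6%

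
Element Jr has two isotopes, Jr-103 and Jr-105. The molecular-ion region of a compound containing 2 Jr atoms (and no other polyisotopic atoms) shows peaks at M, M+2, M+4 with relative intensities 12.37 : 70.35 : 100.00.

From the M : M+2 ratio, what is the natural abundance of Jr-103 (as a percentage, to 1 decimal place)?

If p is the fraction of Jr that is Jr-103, then I(M+2)/I(M) = [C(2,1)·p^1·(1−p)] / p^2 = 2·(1−p)/p = 70.35/12.37 = 5.6871
(1−p)/p = 5.6871/2 = 2.8436  ⇒  p = 1/(1 + 2.8436) = 0.2602
Jr-103: 26.0%, Jr-105: 74.0%.

26.0%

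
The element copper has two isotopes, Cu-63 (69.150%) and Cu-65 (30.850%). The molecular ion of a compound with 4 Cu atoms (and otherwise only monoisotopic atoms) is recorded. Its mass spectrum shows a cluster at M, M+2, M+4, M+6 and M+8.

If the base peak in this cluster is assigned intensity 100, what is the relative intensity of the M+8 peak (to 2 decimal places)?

Term probabilities: M 0.2286, M+2 0.4080, M+4 0.2731, M+6 0.0812, M+8 0.0091. Base peak = M+2.
P(M+2) = C(4,1) × 0.69150^3 × 0.30850^1 = 4 × 0.33065611 × 0.3085 = 0.408030 (base)
P(M+8) = C(4,4) × 0.69150^0 × 0.30850^4 = 1 × 1.0000 × 0.00905776 = 0.009058
Relative intensity = 0.009058 / 0.408030 × 100 = 2.22

2.22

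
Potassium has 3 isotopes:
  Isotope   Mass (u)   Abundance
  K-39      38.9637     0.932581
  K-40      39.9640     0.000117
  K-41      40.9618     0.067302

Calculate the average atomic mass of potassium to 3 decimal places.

Average mass = Σ (abundance × isotope mass) = 0.932581 × 38.9637 + 0.000117 × 39.9640 + 0.067302 × 40.9618
= 36.33681 + 0.00468 + 2.75681 = 39.09830 u

39.098 u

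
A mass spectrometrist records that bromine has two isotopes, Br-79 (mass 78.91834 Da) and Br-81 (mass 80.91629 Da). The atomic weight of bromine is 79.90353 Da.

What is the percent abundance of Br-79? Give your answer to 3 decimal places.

50.690%

Writing the weighted mean with unknown fraction x of Br-79:
78.91834·x + 80.91629·(1 − x) = 79.90353
(78.91834 − 80.91629)·x = 79.90353 − 80.91629
x = -1.01276 / -1.99795 = 0.50690 → 50.690% Br-79, 49.310% Br-81.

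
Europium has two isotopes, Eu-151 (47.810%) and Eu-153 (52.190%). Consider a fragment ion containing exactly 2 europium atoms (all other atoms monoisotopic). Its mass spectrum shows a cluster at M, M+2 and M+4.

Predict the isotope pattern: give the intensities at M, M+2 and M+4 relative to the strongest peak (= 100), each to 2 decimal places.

Each Eu atom is independently Eu-151 (p = 0.47810) or Eu-153 (q = 0.52190); the cluster is the binomial expansion (p + q)^2.
P(M) = 0.47810^2 = 0.228580
P(M+2) = 2 × 0.47810^1 × 0.52190^1 = 0.499041
P(M+4) = 0.52190^2 = 0.272380
The M+2 peak is largest (0.499041); scaling to 100 gives 45.80 : 100.00 : 54.58.

45.80 : 100.00 : 54.58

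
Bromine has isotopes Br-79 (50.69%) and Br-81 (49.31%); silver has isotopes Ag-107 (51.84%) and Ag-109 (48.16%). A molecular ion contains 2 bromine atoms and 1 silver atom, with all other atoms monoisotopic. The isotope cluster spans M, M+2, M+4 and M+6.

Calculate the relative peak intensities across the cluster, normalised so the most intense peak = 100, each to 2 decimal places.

34.79 : 100.00 : 95.80 : 30.58

Bromine pattern (n=2): 0.25694761 : 0.49990478 : 0.24314761
Silver pattern (n=1): 0.5184 : 0.4816
Convolve the two distributions (both contribute in 2-u steps):
  M: 0.25694761×0.5184 = 0.133202
  M+2: 0.25694761×0.4816 + 0.49990478×0.5184 = 0.382897
  M+4: 0.49990478×0.4816 + 0.24314761×0.5184 = 0.366802
  M+6: 0.24314761×0.4816 = 0.117100
Scale to base peak (0.382897) = 100: 34.79 : 100.00 : 95.80 : 30.58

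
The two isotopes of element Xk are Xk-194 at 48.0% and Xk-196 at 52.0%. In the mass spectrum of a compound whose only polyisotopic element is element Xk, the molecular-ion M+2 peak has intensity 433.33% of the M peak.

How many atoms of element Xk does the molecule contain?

4

For n independent Xk atoms, I(M+2)/I(M) = n · (abundance Xk-196) / (abundance Xk-194) = n · 0.520/0.480.
n = 4.3333 × 0.480/0.520 = 4.00 ≈ 4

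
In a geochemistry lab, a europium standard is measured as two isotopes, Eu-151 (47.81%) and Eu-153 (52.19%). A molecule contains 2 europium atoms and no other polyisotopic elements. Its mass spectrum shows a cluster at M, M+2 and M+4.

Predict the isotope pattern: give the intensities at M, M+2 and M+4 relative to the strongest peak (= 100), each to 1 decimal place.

45.8 : 100.0 : 54.6

Expanding (0.4781 + 0.5219)^2:
P(M) = 0.4781^2 = 0.228580
P(M+2) = 2 × 0.4781^1 × 0.5219^1 = 0.499041
P(M+4) = 0.5219^2 = 0.272380
The M+2 peak is largest (0.499041); scaling to 100 gives 45.8 : 100.0 : 54.6.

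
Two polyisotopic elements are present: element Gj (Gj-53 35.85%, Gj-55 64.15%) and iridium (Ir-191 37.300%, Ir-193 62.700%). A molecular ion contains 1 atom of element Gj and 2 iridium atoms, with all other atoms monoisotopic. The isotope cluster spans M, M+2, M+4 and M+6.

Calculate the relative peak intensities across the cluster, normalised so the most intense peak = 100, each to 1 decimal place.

11.3 : 58.3 : 100.0 : 57.2

Element Gj pattern (n=1): 0.3585 : 0.6415
Iridium pattern (n=2): 0.139129 : 0.467742 : 0.393129
Convolve the two distributions (both contribute in 2-u steps):
  M: 0.3585×0.139129 = 0.049878
  M+2: 0.3585×0.467742 + 0.6415×0.139129 = 0.256937
  M+4: 0.3585×0.393129 + 0.6415×0.467742 = 0.440993
  M+6: 0.6415×0.393129 = 0.252192
Scale to base peak (0.440993) = 100: 11.3 : 58.3 : 100.0 : 57.2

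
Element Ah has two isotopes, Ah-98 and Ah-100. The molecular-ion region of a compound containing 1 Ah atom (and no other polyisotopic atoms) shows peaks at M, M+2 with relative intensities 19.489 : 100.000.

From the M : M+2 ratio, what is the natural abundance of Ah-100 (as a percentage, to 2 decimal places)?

83.69%

Write p for the Ah-98 fraction. I(M+2)/I(M) = [C(1,1)·p^0·(1−p)] / p^1 = 1·(1−p)/p = 100.000/19.489 = 5.1311
(1−p)/p = 5.1311/1 = 5.1311  ⇒  p = 1/(1 + 5.1311) = 0.1631
Ah-98: 16.31%, Ah-100: 83.69%.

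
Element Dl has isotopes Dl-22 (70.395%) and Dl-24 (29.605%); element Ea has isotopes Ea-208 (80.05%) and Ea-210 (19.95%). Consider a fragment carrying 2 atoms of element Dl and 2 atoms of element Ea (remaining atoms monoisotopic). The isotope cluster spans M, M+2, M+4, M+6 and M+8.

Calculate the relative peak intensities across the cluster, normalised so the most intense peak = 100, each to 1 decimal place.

74.7 : 100.0 : 49.1 : 10.5 : 0.8

Element Dl pattern (n=2): 0.4955456 : 0.4168088 : 0.0876456
Element Ea pattern (n=2): 0.64080025 : 0.3193995 : 0.03980025
Convolve the two distributions (both contribute in 2-u steps):
  M: 0.4955456×0.64080025 = 0.317546
  M+2: 0.4955456×0.3193995 + 0.4168088×0.64080025 = 0.425368
  M+4: 0.4955456×0.03980025 + 0.4168088×0.3193995 + 0.0876456×0.64080025 = 0.209015
  M+6: 0.4168088×0.03980025 + 0.0876456×0.3193995 = 0.044583
  M+8: 0.0876456×0.03980025 = 0.003488
Scale to base peak (0.425368) = 100: 74.7 : 100.0 : 49.1 : 10.5 : 0.8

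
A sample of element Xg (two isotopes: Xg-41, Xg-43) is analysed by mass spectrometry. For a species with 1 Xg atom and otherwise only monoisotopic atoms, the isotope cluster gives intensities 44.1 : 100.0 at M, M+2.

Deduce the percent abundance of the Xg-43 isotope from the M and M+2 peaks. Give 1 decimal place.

69.4%

Write p for the Xg-41 fraction. I(M+2)/I(M) = [C(1,1)·p^0·(1−p)] / p^1 = 1·(1−p)/p = 100.0/44.1 = 2.2676
(1−p)/p = 2.2676/1 = 2.2676  ⇒  p = 1/(1 + 2.2676) = 0.3060
Xg-41: 30.6%, Xg-43: 69.4%.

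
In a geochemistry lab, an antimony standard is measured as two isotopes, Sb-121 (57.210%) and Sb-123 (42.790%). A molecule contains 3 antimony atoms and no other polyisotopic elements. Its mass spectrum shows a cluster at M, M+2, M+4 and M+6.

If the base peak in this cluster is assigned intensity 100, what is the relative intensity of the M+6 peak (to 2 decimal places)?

Binomial terms of (0.57210 + 0.42790)^3: M 0.1872, M+2 0.4202, M+4 0.3143, M+6 0.0783 → M+2 is the base peak.
P(M+2) = C(3,1) × 0.57210^2 × 0.42790^1 = 3 × 0.32729841 × 0.4279 = 0.420153 (base)
P(M+6) = C(3,3) × 0.57210^0 × 0.42790^3 = 1 × 1.0000 × 0.07834781 = 0.078348
Relative intensity = 0.078348 / 0.420153 × 100 = 18.65

18.65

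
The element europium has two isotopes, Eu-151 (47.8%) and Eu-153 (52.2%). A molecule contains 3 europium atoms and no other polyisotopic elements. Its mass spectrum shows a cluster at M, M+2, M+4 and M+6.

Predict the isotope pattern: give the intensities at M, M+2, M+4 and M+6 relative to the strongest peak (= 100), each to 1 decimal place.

28.0 : 91.6 : 100.0 : 36.4

Each Eu atom is independently Eu-151 (p = 0.478) or Eu-153 (q = 0.522); the cluster is the binomial expansion (p + q)^3.
P(M) = 0.478^3 = 0.109215
P(M+2) = 3 × 0.478^2 × 0.522^1 = 0.357806
P(M+4) = 3 × 0.478^1 × 0.522^2 = 0.390742
P(M+6) = 0.522^3 = 0.142237
The M+4 peak is largest (0.390742); scaling to 100 gives 28.0 : 91.6 : 100.0 : 36.4.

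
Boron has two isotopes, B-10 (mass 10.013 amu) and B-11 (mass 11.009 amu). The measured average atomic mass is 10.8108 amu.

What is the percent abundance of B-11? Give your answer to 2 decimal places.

80.10%

Writing the weighted mean with unknown fraction x of B-10:
10.013·x + 11.009·(1 − x) = 10.8108
(10.013 − 11.009)·x = 10.8108 − 11.009
x = -0.1982 / -0.996 = 0.19900 → 19.90% B-10, 80.10% B-11.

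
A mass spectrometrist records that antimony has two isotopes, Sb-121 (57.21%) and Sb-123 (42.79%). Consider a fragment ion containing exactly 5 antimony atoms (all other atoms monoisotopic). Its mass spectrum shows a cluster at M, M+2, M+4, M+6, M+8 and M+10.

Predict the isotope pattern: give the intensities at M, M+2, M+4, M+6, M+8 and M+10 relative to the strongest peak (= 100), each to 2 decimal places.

17.88 : 66.85 : 100.00 : 74.79 : 27.97 : 4.18

The 5 Sb atoms are independent, so intensities follow the terms of (0.5721 + 0.4279)^5.
P(M) = 0.5721^5 = 0.061286
P(M+2) = 5 × 0.5721^4 × 0.4279^1 = 0.229192
P(M+4) = 10 × 0.5721^3 × 0.4279^2 = 0.342847
P(M+6) = 10 × 0.5721^2 × 0.4279^3 = 0.256431
P(M+8) = 5 × 0.5721^1 × 0.4279^4 = 0.095898
P(M+10) = 0.4279^5 = 0.014345
The M+4 peak is largest (0.342847); scaling to 100 gives 17.88 : 66.85 : 100.00 : 74.79 : 27.97 : 4.18.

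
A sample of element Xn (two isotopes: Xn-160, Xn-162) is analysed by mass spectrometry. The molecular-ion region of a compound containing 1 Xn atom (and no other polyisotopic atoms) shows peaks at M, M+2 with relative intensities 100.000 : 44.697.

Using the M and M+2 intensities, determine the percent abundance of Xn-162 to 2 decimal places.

30.89%

If p is the fraction of Xn that is Xn-160, then I(M+2)/I(M) = [C(1,1)·p^0·(1−p)] / p^1 = 1·(1−p)/p = 44.697/100.000 = 0.4470
(1−p)/p = 0.4470/1 = 0.4470  ⇒  p = 1/(1 + 0.4470) = 0.6911
Xn-160: 69.11%, Xn-162: 30.89%.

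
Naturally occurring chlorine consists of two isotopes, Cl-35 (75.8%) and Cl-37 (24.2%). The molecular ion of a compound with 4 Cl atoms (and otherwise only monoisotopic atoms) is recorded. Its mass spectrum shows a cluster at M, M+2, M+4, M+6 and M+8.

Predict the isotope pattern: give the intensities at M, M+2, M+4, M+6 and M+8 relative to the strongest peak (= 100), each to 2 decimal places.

78.31 : 100.00 : 47.89 : 10.19 : 0.81

Expanding (0.758 + 0.242)^4:
P(M) = 0.758^4 = 0.330124
P(M+2) = 4 × 0.758^3 × 0.242^1 = 0.421583
P(M+4) = 6 × 0.758^2 × 0.242^2 = 0.201893
P(M+6) = 4 × 0.758^1 × 0.242^3 = 0.042971
P(M+8) = 0.242^4 = 0.003430
The M+2 peak is largest (0.421583); scaling to 100 gives 78.31 : 100.00 : 47.89 : 10.19 : 0.81.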